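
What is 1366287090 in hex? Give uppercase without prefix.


1366287090 = 516FE2F2 hex

516FE2F2


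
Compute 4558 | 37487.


0b1000111001110 | 0b1001001001101111 = 0b1001001111101111 = 37871

37871


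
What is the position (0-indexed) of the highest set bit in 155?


0b10011011. Highest set bit at position 7

7


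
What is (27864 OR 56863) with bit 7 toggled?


Step 1: 27864 | 56863 = 65247
Step 2: 65247 ^ (1 << 7) = 65247 ^ 128 = 65119

65119


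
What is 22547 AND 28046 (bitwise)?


0b101100000010011 & 0b110110110001110 = 0b100100000000010 = 18434

18434


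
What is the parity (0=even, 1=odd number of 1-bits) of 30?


0b11110 has 4 ones => parity 0

0


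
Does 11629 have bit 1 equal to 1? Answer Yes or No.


0b10110101101101, bit 1 = 0. No

No


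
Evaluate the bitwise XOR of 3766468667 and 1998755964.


0b11100000011111111100000000111011 ^ 0b1110111001000101001100001111100 = 0b10010111010111010101100001000111 = 2539477063

2539477063


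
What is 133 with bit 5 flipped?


133 ^ (1 << 5) = 133 ^ 32 = 165

165


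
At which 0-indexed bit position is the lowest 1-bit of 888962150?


0b110100111111000111110001100110. Lowest set bit at position 1

1


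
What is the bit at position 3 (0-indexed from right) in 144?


0b10010000, position 3 = 0

0


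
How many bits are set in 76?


0b1001100 has 3 set bits

3


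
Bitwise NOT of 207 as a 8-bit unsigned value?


~0b11001111 = 0b110000 = 48 (8-bit unsigned)

48


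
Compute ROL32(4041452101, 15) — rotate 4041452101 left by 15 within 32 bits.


Rotate 0b11110000111000111010101001000101 left by 15 (32-bit) = 0b11010101001000101111100001110001 = 3575838833

3575838833


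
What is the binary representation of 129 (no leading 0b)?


129 = 10000001 in binary

10000001


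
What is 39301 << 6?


0b1001100110000101 << 6 = 0b1001100110000101000000 = 2515264

2515264


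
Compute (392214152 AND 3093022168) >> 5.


Step 1: 392214152 & 3093022168 = 272663688
Step 2: 272663688 >> 5 = 8520740

8520740


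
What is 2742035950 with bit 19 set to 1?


2742035950 | (1 << 19) = 2742035950 | 524288 = 2742560238

2742560238


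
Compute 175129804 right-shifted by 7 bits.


0b1010011100000100010011001100 >> 7 = 0b101001110000010001001 = 1368201

1368201


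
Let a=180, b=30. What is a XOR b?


180 ^ 30 = 170

170


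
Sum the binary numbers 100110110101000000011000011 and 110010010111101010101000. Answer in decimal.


100110110101000000011000011 + 110010010111101010101000 = 101101000111111101101101011 = 94632811

94632811


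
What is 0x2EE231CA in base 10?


2EE231CA hex = 786575818 decimal

786575818


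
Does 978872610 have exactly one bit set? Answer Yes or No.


0b111010010110000110100100100010. Multiple bits set => No

No


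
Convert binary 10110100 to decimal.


10110100 in decimal = 180

180


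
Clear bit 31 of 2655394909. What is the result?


2655394909 & ~(1 << 31) = 507911261

507911261


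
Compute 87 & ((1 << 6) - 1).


87 & 63 = 23

23


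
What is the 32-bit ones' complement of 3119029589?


3119029589 ^ 4294967295 = 1175937706

1175937706


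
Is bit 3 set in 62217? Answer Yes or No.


0b1111001100001001, bit 3 = 1. Yes

Yes


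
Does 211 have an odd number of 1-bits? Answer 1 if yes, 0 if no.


0b11010011 has 5 ones => parity 1

1


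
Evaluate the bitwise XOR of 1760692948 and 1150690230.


0b1101000111100100000101011010100 ^ 0b1000100100101100010001110110110 = 0b101100011001000010100101100010 = 744761698

744761698


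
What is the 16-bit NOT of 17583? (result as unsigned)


~0b100010010101111 = 0b1011101101010000 = 47952 (16-bit unsigned)

47952


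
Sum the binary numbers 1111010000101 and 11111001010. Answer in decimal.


1111010000101 + 11111001010 = 10011001001111 = 9807

9807


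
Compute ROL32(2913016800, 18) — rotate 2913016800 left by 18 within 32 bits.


Rotate 0b10101101101000010001101111100000 left by 18 (32-bit) = 0b1101111100000101011011010000100 = 1870837380

1870837380


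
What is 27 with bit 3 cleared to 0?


27 & ~(1 << 3) = 19

19


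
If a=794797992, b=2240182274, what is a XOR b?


794797992 ^ 2240182274 = 2866405290

2866405290


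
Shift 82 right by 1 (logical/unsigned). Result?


0b1010010 >> 1 = 0b101001 = 41

41


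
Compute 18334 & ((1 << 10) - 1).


18334 & 1023 = 926

926


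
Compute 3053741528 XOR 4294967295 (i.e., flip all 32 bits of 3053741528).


3053741528 ^ 4294967295 = 1241225767

1241225767


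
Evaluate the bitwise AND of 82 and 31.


0b1010010 & 0b11111 = 0b10010 = 18

18


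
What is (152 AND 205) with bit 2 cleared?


Step 1: 152 & 205 = 136
Step 2: 136 & ~(1 << 2) = 136

136


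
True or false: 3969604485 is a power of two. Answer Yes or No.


0b11101100100110110101101110000101. Multiple bits set => No

No


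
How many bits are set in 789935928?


0b101111000101010111011100111000 has 17 set bits

17


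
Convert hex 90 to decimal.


90 hex = 144 decimal

144


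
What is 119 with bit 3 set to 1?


119 | (1 << 3) = 119 | 8 = 127

127


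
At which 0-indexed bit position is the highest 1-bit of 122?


0b1111010. Highest set bit at position 6

6


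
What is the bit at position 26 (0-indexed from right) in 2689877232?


0b10100000010101000100010011110000, position 26 = 0

0


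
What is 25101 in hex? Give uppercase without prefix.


25101 = 620D hex

620D


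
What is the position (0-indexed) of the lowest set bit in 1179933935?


0b1000110010101000101110011101111. Lowest set bit at position 0

0


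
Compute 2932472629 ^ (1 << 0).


2932472629 ^ (1 << 0) = 2932472629 ^ 1 = 2932472628

2932472628


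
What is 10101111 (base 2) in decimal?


10101111 in decimal = 175

175


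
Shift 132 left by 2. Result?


0b10000100 << 2 = 0b1000010000 = 528

528


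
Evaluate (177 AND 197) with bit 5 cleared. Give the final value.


Step 1: 177 & 197 = 129
Step 2: 129 & ~(1 << 5) = 129

129


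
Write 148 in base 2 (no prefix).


148 = 10010100 in binary

10010100


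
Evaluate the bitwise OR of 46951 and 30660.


0b1011011101100111 | 0b111011111000100 = 0b1111011111100111 = 63463

63463


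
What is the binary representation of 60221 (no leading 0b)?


60221 = 1110101100111101 in binary

1110101100111101


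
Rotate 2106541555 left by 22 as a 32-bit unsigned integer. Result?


Rotate 0b1111101100011110100010111110011 left by 22 (32-bit) = 0b1111100110111110110001111010001 = 2095014865

2095014865


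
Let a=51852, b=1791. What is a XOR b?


51852 ^ 1791 = 52339

52339


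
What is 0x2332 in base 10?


2332 hex = 9010 decimal

9010


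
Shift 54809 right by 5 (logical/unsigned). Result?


0b1101011000011001 >> 5 = 0b11010110000 = 1712

1712


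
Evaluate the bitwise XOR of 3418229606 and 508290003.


0b11001011101111100000101101100110 ^ 0b11110010010111110001111010011 = 0b11010101111101011110100010110101 = 3589662901

3589662901


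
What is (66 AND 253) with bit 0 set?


Step 1: 66 & 253 = 64
Step 2: 64 | (1 << 0) = 64 | 1 = 65

65


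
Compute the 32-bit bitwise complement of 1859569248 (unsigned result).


~0b1101110110101101100011001100000 = 0b10010001001010010011100110011111 = 2435398047 (32-bit unsigned)

2435398047


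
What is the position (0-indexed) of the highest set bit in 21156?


0b101001010100100. Highest set bit at position 14

14


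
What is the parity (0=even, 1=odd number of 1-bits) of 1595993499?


0b1011111001000001110110110011011 has 18 ones => parity 0

0


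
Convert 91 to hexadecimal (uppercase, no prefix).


91 = 5B hex

5B


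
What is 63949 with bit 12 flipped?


63949 ^ (1 << 12) = 63949 ^ 4096 = 59853

59853


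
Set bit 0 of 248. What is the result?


248 | (1 << 0) = 248 | 1 = 249

249


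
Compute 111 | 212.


0b1101111 | 0b11010100 = 0b11111111 = 255

255


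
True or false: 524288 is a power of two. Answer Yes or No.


0b10000000000000000000. Only one bit set => Yes

Yes


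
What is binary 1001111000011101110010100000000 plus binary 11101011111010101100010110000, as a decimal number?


1001111000011101110010100000000 + 11101011111010101100010110000 = 1101100100011000011110110110000 = 1821130160

1821130160


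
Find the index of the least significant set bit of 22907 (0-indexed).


0b101100101111011. Lowest set bit at position 0

0


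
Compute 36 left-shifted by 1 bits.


0b100100 << 1 = 0b1001000 = 72

72


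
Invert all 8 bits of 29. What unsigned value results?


29 ^ 255 = 226

226


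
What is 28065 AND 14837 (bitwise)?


0b110110110100001 & 0b11100111110101 = 0b10100110100001 = 10657

10657


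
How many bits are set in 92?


0b1011100 has 4 set bits

4


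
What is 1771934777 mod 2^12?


1771934777 & 4095 = 1081

1081


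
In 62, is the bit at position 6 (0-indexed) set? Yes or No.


0b111110, bit 6 = 0. No

No


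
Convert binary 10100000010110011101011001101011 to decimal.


10100000010110011101011001101011 in decimal = 2690242155

2690242155


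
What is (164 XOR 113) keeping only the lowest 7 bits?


Step 1: 164 ^ 113 = 213
Step 2: 213 & 127 = 85

85


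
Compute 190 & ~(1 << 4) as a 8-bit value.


190 & ~(1 << 4) = 174

174


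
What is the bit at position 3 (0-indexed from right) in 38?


0b100110, position 3 = 0

0


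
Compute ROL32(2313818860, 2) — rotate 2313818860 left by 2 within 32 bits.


Rotate 0b10001001111010100001001011101100 left by 2 (32-bit) = 0b100111101010000100101110110010 = 665340850

665340850


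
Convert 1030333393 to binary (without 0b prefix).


1030333393 = 111101011010011010001111010001 in binary

111101011010011010001111010001


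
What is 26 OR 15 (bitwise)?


0b11010 | 0b1111 = 0b11111 = 31

31


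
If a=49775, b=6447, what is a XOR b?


49775 ^ 6447 = 56128

56128


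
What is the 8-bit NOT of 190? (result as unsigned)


~0b10111110 = 0b1000001 = 65 (8-bit unsigned)

65


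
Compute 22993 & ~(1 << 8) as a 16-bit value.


22993 & ~(1 << 8) = 22737

22737


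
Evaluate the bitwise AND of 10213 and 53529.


0b10011111100101 & 0b1101000100011001 = 0b100000001 = 257

257


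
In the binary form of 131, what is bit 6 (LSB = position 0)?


0b10000011, position 6 = 0

0


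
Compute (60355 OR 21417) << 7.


Step 1: 60355 | 21417 = 64491
Step 2: 64491 << 7 = 8254848

8254848


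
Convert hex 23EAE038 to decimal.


23EAE038 hex = 602595384 decimal

602595384


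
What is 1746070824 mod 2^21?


1746070824 & 2097151 = 1240360

1240360


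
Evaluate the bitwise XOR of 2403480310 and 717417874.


0b10001111010000100011001011110110 ^ 0b101010110000101110110110010010 = 0b10100101100000001101111101100100 = 2776686436

2776686436


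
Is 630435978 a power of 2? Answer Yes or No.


0b100101100100111011000010001010. Multiple bits set => No

No


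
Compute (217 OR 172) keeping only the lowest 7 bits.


Step 1: 217 | 172 = 253
Step 2: 253 & 127 = 125

125


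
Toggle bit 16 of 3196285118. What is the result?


3196285118 ^ (1 << 16) = 3196285118 ^ 65536 = 3196219582

3196219582


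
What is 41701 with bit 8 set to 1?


41701 | (1 << 8) = 41701 | 256 = 41957

41957


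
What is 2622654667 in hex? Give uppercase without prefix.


2622654667 = 9C5288CB hex

9C5288CB


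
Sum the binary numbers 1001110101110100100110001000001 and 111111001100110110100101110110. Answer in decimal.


1001110101110100100110001000001 + 111111001100110110100101110110 = 10001101111011011011010110110111 = 2381166007

2381166007


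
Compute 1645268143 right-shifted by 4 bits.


0b1100010000100001100110010101111 >> 4 = 0b110001000010000110011001010 = 102829258

102829258


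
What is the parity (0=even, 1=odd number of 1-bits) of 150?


0b10010110 has 4 ones => parity 0

0


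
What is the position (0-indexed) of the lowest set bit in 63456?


0b1111011111100000. Lowest set bit at position 5

5


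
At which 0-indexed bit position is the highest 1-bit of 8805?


0b10001001100101. Highest set bit at position 13

13


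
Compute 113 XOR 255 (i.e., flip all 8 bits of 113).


113 ^ 255 = 142

142


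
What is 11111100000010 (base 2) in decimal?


11111100000010 in decimal = 16130

16130


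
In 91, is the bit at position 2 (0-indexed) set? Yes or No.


0b1011011, bit 2 = 0. No

No


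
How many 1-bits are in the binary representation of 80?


0b1010000 has 2 set bits

2


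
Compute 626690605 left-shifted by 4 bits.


0b100101010110101000101000101101 << 4 = 0b1001010101101010001010001011010000 = 10027049680

10027049680


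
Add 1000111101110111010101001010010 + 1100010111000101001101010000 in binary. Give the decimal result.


1000111101110111010101001010010 + 1100010111000101001101010000 = 1010100000101111111110110100010 = 1410858402

1410858402


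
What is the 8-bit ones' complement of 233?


233 ^ 255 = 22

22


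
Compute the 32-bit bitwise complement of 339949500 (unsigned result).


~0b10100010000110011011110111100 = 0b11101011101111001100100001000011 = 3955017795 (32-bit unsigned)

3955017795


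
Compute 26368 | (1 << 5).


26368 | (1 << 5) = 26368 | 32 = 26400

26400


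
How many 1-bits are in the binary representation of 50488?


0b1100010100111000 has 7 set bits

7


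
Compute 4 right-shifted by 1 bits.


0b100 >> 1 = 0b10 = 2

2


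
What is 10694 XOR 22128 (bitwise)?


0b10100111000110 ^ 0b101011001110000 = 0b111111110110110 = 32694

32694


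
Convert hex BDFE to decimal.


BDFE hex = 48638 decimal

48638


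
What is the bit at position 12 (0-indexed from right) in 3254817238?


0b11000010000000001001000111010110, position 12 = 1

1


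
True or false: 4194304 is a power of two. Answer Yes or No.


0b10000000000000000000000. Only one bit set => Yes

Yes


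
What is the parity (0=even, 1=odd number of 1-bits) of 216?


0b11011000 has 4 ones => parity 0

0


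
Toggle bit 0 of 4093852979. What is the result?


4093852979 ^ (1 << 0) = 4093852979 ^ 1 = 4093852978

4093852978


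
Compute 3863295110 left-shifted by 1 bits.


0b11100110010001010011010010000110 << 1 = 0b111001100100010100110100100001100 = 7726590220

7726590220


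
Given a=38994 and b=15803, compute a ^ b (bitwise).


38994 ^ 15803 = 42473

42473


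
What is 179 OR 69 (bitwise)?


0b10110011 | 0b1000101 = 0b11110111 = 247

247


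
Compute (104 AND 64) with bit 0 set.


Step 1: 104 & 64 = 64
Step 2: 64 | (1 << 0) = 64 | 1 = 65

65


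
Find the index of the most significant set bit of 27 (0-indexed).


0b11011. Highest set bit at position 4

4


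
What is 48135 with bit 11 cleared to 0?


48135 & ~(1 << 11) = 46087

46087


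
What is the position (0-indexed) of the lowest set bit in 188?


0b10111100. Lowest set bit at position 2

2


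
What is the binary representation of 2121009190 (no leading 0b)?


2121009190 = 1111110011011000000100000100110 in binary

1111110011011000000100000100110


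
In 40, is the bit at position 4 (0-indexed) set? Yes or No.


0b101000, bit 4 = 0. No

No


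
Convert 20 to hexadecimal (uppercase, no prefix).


20 = 14 hex

14


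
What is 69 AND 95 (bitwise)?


0b1000101 & 0b1011111 = 0b1000101 = 69

69


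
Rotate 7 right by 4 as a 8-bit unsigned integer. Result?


Rotate 0b111 right by 4 (8-bit) = 0b1110000 = 112

112


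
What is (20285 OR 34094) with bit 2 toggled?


Step 1: 20285 | 34094 = 53055
Step 2: 53055 ^ (1 << 2) = 53055 ^ 4 = 53051

53051


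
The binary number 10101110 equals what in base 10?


10101110 in decimal = 174

174


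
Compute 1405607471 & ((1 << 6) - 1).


1405607471 & 63 = 47

47


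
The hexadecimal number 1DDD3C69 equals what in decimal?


1DDD3C69 hex = 501038185 decimal

501038185


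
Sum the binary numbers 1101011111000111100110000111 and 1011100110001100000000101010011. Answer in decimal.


1101011111000111100110000111 + 1011100110001100000000101010011 = 1101010010000100111101011011010 = 1782741722

1782741722


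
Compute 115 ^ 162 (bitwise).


0b1110011 ^ 0b10100010 = 0b11010001 = 209

209


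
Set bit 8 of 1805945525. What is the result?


1805945525 | (1 << 8) = 1805945525 | 256 = 1805945781

1805945781


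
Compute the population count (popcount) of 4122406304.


0b11110101101101101110110110100000 has 19 set bits

19


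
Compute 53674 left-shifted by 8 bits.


0b1101000110101010 << 8 = 0b110100011010101000000000 = 13740544

13740544


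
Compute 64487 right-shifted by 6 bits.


0b1111101111100111 >> 6 = 0b1111101111 = 1007

1007


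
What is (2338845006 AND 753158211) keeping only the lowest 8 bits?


Step 1: 2338845006 & 753158211 = 140787778
Step 2: 140787778 & 255 = 66

66


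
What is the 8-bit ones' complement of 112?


112 ^ 255 = 143

143


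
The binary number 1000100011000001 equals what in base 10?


1000100011000001 in decimal = 35009

35009


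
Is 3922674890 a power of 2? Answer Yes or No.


0b11101001110011110100010011001010. Multiple bits set => No

No


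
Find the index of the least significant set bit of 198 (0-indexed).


0b11000110. Lowest set bit at position 1

1


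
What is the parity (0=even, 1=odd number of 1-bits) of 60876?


0b1110110111001100 has 10 ones => parity 0

0


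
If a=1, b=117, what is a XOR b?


1 ^ 117 = 116

116


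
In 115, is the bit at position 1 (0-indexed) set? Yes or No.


0b1110011, bit 1 = 1. Yes

Yes


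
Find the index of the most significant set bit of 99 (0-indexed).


0b1100011. Highest set bit at position 6

6


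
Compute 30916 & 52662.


0b111100011000100 & 0b1100110110110110 = 0b100100010000100 = 18564

18564


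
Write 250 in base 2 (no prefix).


250 = 11111010 in binary

11111010


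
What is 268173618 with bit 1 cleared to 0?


268173618 & ~(1 << 1) = 268173616

268173616


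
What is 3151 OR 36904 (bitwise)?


0b110001001111 | 0b1001000000101000 = 0b1001110001101111 = 40047

40047


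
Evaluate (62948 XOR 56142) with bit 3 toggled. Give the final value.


Step 1: 62948 ^ 56142 = 11946
Step 2: 11946 ^ (1 << 3) = 11946 ^ 8 = 11938

11938


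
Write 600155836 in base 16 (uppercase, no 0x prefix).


600155836 = 23C5A6BC hex

23C5A6BC


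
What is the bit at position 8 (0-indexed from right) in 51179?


0b1100011111101011, position 8 = 1

1


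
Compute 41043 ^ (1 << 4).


41043 ^ (1 << 4) = 41043 ^ 16 = 41027

41027


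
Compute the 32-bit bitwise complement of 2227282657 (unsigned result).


~0b10000100110000011010001011100001 = 0b1111011001111100101110100011110 = 2067684638 (32-bit unsigned)

2067684638


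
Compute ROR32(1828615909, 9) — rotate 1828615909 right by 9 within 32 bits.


Rotate 0b1101100111111100111011011100101 right by 9 (32-bit) = 0b1110010101101100111111100111011 = 1924562747

1924562747


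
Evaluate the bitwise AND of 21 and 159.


0b10101 & 0b10011111 = 0b10101 = 21

21


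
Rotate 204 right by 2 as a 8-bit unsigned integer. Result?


Rotate 0b11001100 right by 2 (8-bit) = 0b110011 = 51

51


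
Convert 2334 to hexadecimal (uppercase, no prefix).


2334 = 91E hex

91E


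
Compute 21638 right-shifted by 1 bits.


0b101010010000110 >> 1 = 0b10101001000011 = 10819

10819


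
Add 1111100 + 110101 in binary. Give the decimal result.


1111100 + 110101 = 10110001 = 177

177


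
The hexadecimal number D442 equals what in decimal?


D442 hex = 54338 decimal

54338


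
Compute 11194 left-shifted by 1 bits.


0b10101110111010 << 1 = 0b101011101110100 = 22388

22388


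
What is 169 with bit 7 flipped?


169 ^ (1 << 7) = 169 ^ 128 = 41

41


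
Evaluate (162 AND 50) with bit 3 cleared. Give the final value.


Step 1: 162 & 50 = 34
Step 2: 34 & ~(1 << 3) = 34

34


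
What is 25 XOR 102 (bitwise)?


0b11001 ^ 0b1100110 = 0b1111111 = 127

127


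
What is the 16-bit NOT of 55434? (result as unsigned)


~0b1101100010001010 = 0b10011101110101 = 10101 (16-bit unsigned)

10101


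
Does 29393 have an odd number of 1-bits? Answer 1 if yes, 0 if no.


0b111001011010001 has 8 ones => parity 0

0


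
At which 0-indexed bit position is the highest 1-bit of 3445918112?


0b11001101011001001000100110100000. Highest set bit at position 31

31


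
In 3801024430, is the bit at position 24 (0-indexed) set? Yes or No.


0b11100010100011110000011110101110, bit 24 = 0. No

No


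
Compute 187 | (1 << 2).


187 | (1 << 2) = 187 | 4 = 191

191


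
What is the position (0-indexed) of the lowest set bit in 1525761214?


0b1011010111100010100010010111110. Lowest set bit at position 1

1


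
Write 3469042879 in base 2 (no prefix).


3469042879 = 11001110110001010110010010111111 in binary

11001110110001010110010010111111


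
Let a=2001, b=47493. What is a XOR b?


2001 ^ 47493 = 48724

48724


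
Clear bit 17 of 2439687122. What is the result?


2439687122 & ~(1 << 17) = 2439556050

2439556050


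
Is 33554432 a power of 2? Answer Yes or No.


0b10000000000000000000000000. Only one bit set => Yes

Yes


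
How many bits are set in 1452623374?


0b1010110100101010100011000001110 has 14 set bits

14


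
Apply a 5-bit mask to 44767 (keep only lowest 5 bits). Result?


44767 & 31 = 31

31


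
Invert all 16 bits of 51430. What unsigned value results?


51430 ^ 65535 = 14105

14105


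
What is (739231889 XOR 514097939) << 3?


Step 1: 739231889 ^ 514097939 = 850086786
Step 2: 850086786 << 3 = 6800694288

6800694288


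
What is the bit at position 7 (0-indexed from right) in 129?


0b10000001, position 7 = 1

1


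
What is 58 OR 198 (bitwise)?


0b111010 | 0b11000110 = 0b11111110 = 254

254


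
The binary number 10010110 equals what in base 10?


10010110 in decimal = 150

150


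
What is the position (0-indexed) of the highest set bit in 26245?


0b110011010000101. Highest set bit at position 14

14


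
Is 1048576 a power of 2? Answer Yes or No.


0b100000000000000000000. Only one bit set => Yes

Yes


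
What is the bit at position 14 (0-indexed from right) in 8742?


0b10001000100110, position 14 = 0

0


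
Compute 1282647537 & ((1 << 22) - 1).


1282647537 & 4194303 = 3384817

3384817


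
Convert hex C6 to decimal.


C6 hex = 198 decimal

198


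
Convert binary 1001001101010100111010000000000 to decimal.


1001001101010100111010000000000 in decimal = 1235907584

1235907584


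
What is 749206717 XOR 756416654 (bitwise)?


0b101100101001111111110010111101 ^ 0b101101000101100000000010001110 = 0b1101100011111110000110011 = 28441651

28441651


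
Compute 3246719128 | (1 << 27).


3246719128 | (1 << 27) = 3246719128 | 134217728 = 3380936856

3380936856


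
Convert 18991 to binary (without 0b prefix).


18991 = 100101000101111 in binary

100101000101111


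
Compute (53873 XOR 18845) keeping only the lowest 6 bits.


Step 1: 53873 ^ 18845 = 39916
Step 2: 39916 & 63 = 44

44


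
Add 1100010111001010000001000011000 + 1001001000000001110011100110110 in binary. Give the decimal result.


1100010111001010000001000011000 + 1001001000000001110011100110110 = 10101011111001011110100101001110 = 2883971406

2883971406


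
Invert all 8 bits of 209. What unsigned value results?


209 ^ 255 = 46

46


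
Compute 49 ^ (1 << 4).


49 ^ (1 << 4) = 49 ^ 16 = 33

33


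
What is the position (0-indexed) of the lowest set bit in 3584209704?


0b11010101101000101011001100101000. Lowest set bit at position 3

3


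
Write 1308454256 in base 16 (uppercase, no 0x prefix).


1308454256 = 4DFD6D70 hex

4DFD6D70


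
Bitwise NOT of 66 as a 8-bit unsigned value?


~0b1000010 = 0b10111101 = 189 (8-bit unsigned)

189


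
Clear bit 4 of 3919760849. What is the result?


3919760849 & ~(1 << 4) = 3919760833

3919760833


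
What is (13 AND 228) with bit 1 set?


Step 1: 13 & 228 = 4
Step 2: 4 | (1 << 1) = 4 | 2 = 6

6


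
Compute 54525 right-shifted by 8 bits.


0b1101010011111101 >> 8 = 0b11010100 = 212

212


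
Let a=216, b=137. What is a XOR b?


216 ^ 137 = 81

81


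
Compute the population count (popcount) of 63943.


0b1111100111000111 has 11 set bits

11


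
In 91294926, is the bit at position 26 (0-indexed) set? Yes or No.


0b101011100010000110011001110, bit 26 = 1. Yes

Yes


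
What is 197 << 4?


0b11000101 << 4 = 0b110001010000 = 3152

3152


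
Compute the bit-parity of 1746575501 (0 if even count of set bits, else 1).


0b1101000000110101010000010001101 has 12 ones => parity 0

0


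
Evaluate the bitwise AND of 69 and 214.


0b1000101 & 0b11010110 = 0b1000100 = 68

68


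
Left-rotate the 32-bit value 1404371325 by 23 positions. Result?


Rotate 0b1010011101101010000000101111101 left by 23 (32-bit) = 0b10111110101010011101101010000000 = 3198802560

3198802560


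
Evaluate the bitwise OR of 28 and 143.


0b11100 | 0b10001111 = 0b10011111 = 159

159


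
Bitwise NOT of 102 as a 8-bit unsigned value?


~0b1100110 = 0b10011001 = 153 (8-bit unsigned)

153


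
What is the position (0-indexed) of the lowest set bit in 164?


0b10100100. Lowest set bit at position 2

2


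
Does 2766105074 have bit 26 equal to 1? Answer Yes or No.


0b10100100110111110110100111110010, bit 26 = 1. Yes

Yes


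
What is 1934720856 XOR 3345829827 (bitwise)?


0b1110011010100010111111101011000 ^ 0b11000111011011010100111111000011 = 0b10110100001111000011000010011011 = 3023843483

3023843483


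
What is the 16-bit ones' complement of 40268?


40268 ^ 65535 = 25267

25267


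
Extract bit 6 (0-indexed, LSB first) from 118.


0b1110110, position 6 = 1

1


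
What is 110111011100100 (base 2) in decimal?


110111011100100 in decimal = 28388

28388


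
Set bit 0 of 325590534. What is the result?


325590534 | (1 << 0) = 325590534 | 1 = 325590535

325590535


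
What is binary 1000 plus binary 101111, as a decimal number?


1000 + 101111 = 110111 = 55

55


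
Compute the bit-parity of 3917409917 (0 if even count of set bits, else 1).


0b11101001011111101110111001111101 has 23 ones => parity 1

1


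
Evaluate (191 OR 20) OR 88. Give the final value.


Step 1: 191 | 20 = 191
Step 2: 191 | 88 = 255

255


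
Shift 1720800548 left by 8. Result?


0b1100110100100010101010100100100 << 8 = 0b110011010010001010101010010010000000000 = 440524940288

440524940288


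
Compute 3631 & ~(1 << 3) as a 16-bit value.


3631 & ~(1 << 3) = 3623

3623


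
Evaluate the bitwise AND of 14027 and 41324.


0b11011011001011 & 0b1010000101101100 = 0b10000001001000 = 8264

8264


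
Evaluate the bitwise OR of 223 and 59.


0b11011111 | 0b111011 = 0b11111111 = 255

255


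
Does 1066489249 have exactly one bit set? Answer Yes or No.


0b111111100100010101010110100001. Multiple bits set => No

No


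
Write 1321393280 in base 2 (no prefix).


1321393280 = 1001110110000101101110010000000 in binary

1001110110000101101110010000000


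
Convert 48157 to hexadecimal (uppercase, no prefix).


48157 = BC1D hex

BC1D


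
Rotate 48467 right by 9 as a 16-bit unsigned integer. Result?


Rotate 0b1011110101010011 right by 9 (16-bit) = 0b1010100111011110 = 43486

43486


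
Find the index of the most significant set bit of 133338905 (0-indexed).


0b111111100101001011100011001. Highest set bit at position 26

26


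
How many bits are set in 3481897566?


0b11001111100010011000101001011110 has 17 set bits

17


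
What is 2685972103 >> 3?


0b10100000000110001010111010000111 >> 3 = 0b10100000000110001010111010000 = 335746512

335746512


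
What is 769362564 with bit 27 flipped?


769362564 ^ (1 << 27) = 769362564 ^ 134217728 = 635144836

635144836


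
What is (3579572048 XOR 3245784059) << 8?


Step 1: 3579572048 ^ 3245784059 = 338515115
Step 2: 338515115 << 8 = 86659869440

86659869440


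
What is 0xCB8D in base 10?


CB8D hex = 52109 decimal

52109


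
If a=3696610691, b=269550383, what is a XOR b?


3696610691 ^ 269550383 = 3427061420

3427061420


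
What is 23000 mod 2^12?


23000 & 4095 = 2520

2520


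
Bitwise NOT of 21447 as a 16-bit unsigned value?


~0b101001111000111 = 0b1010110000111000 = 44088 (16-bit unsigned)

44088


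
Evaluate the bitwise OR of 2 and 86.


0b10 | 0b1010110 = 0b1010110 = 86

86


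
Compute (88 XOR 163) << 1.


Step 1: 88 ^ 163 = 251
Step 2: 251 << 1 = 502

502


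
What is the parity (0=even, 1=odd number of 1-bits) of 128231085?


0b111101001001010011010101101 has 15 ones => parity 1

1


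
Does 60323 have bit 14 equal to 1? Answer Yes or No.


0b1110101110100011, bit 14 = 1. Yes

Yes


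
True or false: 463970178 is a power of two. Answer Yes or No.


0b11011101001111001111110000010. Multiple bits set => No

No


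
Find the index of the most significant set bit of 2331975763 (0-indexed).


0b10001010111111110010000001010011. Highest set bit at position 31

31


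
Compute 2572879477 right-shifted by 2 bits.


0b10011001010110110000011001110101 >> 2 = 0b100110010101101100000110011101 = 643219869

643219869


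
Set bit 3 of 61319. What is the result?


61319 | (1 << 3) = 61319 | 8 = 61327

61327


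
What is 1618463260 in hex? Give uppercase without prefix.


1618463260 = 6077CA1C hex

6077CA1C


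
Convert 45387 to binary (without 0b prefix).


45387 = 1011000101001011 in binary

1011000101001011


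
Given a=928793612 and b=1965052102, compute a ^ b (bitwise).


928793612 ^ 1965052102 = 1115428042

1115428042


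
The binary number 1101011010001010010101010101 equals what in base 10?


1101011010001010010101010101 in decimal = 224961877

224961877


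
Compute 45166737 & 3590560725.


0b10101100010011000010010001 & 0b11010110000000111001101111010101 = 0b10000000010001000010010001 = 33624209

33624209


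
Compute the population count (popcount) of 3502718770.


0b11010000110001110011111100110010 has 17 set bits

17


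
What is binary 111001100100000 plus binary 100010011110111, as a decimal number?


111001100100000 + 100010011110111 = 1011100000010111 = 47127

47127


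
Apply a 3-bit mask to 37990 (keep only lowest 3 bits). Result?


37990 & 7 = 6

6


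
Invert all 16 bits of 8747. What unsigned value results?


8747 ^ 65535 = 56788

56788


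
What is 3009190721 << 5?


0b10110011010111001001101101000001 << 5 = 0b1011001101011100100110110100000100000 = 96294103072

96294103072


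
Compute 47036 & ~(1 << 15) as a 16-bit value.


47036 & ~(1 << 15) = 14268

14268


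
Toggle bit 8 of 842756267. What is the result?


842756267 ^ (1 << 8) = 842756267 ^ 256 = 842756523

842756523


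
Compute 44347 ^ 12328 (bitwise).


0b1010110100111011 ^ 0b11000000101000 = 0b1001110100010011 = 40211

40211


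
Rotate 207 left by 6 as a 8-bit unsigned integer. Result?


Rotate 0b11001111 left by 6 (8-bit) = 0b11110011 = 243

243


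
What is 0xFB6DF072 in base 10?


FB6DF072 hex = 4218286194 decimal

4218286194


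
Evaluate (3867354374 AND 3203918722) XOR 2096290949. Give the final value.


Step 1: 3867354374 & 3203918722 = 2793611522
Step 2: 2793611522 ^ 2096290949 = 3664903559

3664903559


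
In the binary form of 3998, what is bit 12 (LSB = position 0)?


0b111110011110, position 12 = 0

0


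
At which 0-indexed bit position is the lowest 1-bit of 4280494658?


0b11111111001000110010101001000010. Lowest set bit at position 1

1


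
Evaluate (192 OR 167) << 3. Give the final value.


Step 1: 192 | 167 = 231
Step 2: 231 << 3 = 1848

1848


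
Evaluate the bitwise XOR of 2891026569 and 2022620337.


0b10101100010100011001000010001001 ^ 0b1111000100011101011110010110001 = 0b11010100110111110010110000111000 = 3571395640

3571395640


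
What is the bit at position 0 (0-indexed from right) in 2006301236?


0b1110111100101011011101000110100, position 0 = 0

0


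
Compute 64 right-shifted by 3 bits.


0b1000000 >> 3 = 0b1000 = 8

8


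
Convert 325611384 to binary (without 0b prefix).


325611384 = 10011011010000110111101111000 in binary

10011011010000110111101111000


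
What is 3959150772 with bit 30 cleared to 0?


3959150772 & ~(1 << 30) = 2885408948

2885408948


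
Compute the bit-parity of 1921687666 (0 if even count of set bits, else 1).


0b1110010100010101010000001110010 has 13 ones => parity 1

1


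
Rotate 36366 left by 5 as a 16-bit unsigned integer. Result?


Rotate 0b1000111000001110 left by 5 (16-bit) = 0b1100000111010001 = 49617

49617


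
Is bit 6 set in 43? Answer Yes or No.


0b101011, bit 6 = 0. No

No


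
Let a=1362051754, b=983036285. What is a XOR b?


1362051754 ^ 983036285 = 1807266775

1807266775


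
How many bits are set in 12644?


0b11000101100100 has 6 set bits

6


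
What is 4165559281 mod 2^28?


4165559281 & 268435455 = 139027441

139027441


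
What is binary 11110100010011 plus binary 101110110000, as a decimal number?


11110100010011 + 101110110000 = 100100011000011 = 18627

18627


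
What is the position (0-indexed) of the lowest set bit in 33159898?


0b1111110011111101011011010. Lowest set bit at position 1

1


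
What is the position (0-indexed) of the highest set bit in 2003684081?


0b1110111011011011100101011110001. Highest set bit at position 30

30


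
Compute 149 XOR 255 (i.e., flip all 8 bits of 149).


149 ^ 255 = 106

106


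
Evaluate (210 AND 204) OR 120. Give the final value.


Step 1: 210 & 204 = 192
Step 2: 192 | 120 = 248

248


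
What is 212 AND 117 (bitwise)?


0b11010100 & 0b1110101 = 0b1010100 = 84

84


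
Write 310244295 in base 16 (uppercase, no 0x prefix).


310244295 = 127DF3C7 hex

127DF3C7


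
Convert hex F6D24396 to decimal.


F6D24396 hex = 4140974998 decimal

4140974998


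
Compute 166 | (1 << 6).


166 | (1 << 6) = 166 | 64 = 230

230


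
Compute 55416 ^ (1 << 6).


55416 ^ (1 << 6) = 55416 ^ 64 = 55352

55352


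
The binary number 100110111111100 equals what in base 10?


100110111111100 in decimal = 19964

19964


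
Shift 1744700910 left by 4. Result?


0b1100111111111100000010111101110 << 4 = 0b11001111111111000000101111011100000 = 27915214560

27915214560


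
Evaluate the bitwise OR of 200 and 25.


0b11001000 | 0b11001 = 0b11011001 = 217

217


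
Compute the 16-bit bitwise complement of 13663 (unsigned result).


~0b11010101011111 = 0b1100101010100000 = 51872 (16-bit unsigned)

51872


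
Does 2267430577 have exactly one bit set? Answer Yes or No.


0b10000111001001100011111010110001. Multiple bits set => No

No


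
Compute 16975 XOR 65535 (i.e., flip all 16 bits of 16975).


16975 ^ 65535 = 48560

48560


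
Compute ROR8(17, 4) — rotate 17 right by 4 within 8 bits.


Rotate 0b10001 right by 4 (8-bit) = 0b10001 = 17

17


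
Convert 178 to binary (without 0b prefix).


178 = 10110010 in binary

10110010


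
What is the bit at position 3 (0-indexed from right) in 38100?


0b1001010011010100, position 3 = 0

0


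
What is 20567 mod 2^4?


20567 & 15 = 7

7


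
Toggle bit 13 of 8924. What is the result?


8924 ^ (1 << 13) = 8924 ^ 8192 = 732

732


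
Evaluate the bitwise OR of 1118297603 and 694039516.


0b1000010101001111101111000000011 | 0b101001010111100011001111011100 = 0b1101011111111111111111111011111 = 1811939295

1811939295


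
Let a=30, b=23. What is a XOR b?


30 ^ 23 = 9

9


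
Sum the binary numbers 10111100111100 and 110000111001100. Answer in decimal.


10111100111100 + 110000111001100 = 1001000100001000 = 37128

37128


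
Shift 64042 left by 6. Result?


0b1111101000101010 << 6 = 0b1111101000101010000000 = 4098688

4098688


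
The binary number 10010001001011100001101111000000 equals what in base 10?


10010001001011100001101111000000 in decimal = 2435718080

2435718080


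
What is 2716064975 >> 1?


0b10100001111000111101110011001111 >> 1 = 0b1010000111100011110111001100111 = 1358032487

1358032487


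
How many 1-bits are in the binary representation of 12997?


0b11001011000101 has 7 set bits

7


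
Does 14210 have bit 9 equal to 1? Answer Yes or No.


0b11011110000010, bit 9 = 1. Yes

Yes


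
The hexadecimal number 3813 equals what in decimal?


3813 hex = 14355 decimal

14355


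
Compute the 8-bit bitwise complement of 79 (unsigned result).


~0b1001111 = 0b10110000 = 176 (8-bit unsigned)

176


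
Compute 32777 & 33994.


0b1000000000001001 & 0b1000010011001010 = 0b1000000000001000 = 32776

32776


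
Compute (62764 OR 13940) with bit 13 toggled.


Step 1: 62764 | 13940 = 63356
Step 2: 63356 ^ (1 << 13) = 63356 ^ 8192 = 55164

55164


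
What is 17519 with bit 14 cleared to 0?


17519 & ~(1 << 14) = 1135

1135


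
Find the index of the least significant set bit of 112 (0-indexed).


0b1110000. Lowest set bit at position 4

4


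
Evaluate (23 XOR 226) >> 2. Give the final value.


Step 1: 23 ^ 226 = 245
Step 2: 245 >> 2 = 61

61


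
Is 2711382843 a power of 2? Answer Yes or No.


0b10100001100111000110101100111011. Multiple bits set => No

No


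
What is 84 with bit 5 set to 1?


84 | (1 << 5) = 84 | 32 = 116

116


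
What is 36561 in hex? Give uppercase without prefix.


36561 = 8ED1 hex

8ED1


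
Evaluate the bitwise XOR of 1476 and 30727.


0b10111000100 ^ 0b111100000000111 = 0b111110111000011 = 32195

32195


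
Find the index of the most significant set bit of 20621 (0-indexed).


0b101000010001101. Highest set bit at position 14

14


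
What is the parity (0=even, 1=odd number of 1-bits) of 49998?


0b1100001101001110 has 8 ones => parity 0

0


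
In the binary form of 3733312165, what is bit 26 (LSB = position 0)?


0b11011110100001011101001010100101, position 26 = 1

1


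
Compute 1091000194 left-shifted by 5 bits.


0b1000001000001110101011110000010 << 5 = 0b100000100000111010101111000001000000 = 34912006208

34912006208


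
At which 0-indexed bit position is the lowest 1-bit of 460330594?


0b11011011100000001011001100010. Lowest set bit at position 1

1


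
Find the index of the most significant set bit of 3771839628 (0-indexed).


0b11100000110100011011010010001100. Highest set bit at position 31

31
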